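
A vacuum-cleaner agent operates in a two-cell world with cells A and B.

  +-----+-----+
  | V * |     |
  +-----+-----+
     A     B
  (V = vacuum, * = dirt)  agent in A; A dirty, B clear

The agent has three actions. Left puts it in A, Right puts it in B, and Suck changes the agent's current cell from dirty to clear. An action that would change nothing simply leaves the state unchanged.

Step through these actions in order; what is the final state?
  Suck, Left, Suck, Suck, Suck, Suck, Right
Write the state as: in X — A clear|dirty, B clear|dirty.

1. Suck → in A — A clear, B clear
2. Left → in A — A clear, B clear
3. Suck → in A — A clear, B clear
4. Suck → in A — A clear, B clear
5. Suck → in A — A clear, B clear
6. Suck → in A — A clear, B clear
7. Right → in B — A clear, B clear

in B — A clear, B clear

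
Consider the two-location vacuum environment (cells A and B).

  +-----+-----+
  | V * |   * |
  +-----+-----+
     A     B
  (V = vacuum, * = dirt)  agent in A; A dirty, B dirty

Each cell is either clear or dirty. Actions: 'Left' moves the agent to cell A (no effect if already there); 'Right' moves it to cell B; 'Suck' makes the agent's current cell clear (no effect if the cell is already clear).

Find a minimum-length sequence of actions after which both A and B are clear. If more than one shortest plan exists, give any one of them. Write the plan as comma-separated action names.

Suck (#1): in A — A clear, B dirty
Right (#2): in B — A clear, B dirty
Suck (#3): in B — A clear, B clear
min 3: Suck A + move + Suck B

Suck, Right, Suck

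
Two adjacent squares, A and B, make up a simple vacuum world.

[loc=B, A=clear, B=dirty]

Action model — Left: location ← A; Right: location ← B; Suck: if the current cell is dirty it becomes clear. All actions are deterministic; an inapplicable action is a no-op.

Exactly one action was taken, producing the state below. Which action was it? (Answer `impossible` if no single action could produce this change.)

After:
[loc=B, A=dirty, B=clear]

impossible

try  Left: <A|clear|dirty>
try Right: <B|clear|dirty>
try  Suck: <B|clear|clear>
no single action produces the after-state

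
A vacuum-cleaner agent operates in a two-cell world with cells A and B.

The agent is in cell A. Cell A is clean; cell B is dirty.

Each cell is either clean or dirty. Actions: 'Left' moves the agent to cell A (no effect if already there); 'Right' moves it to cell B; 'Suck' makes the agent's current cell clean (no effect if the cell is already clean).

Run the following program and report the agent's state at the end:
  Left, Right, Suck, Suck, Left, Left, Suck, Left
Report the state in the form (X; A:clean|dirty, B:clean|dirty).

step 1/8 (Left): (A; A:clean, B:dirty)
step 2/8 (Right): (B; A:clean, B:dirty)
step 3/8 (Suck): (B; A:clean, B:clean)
step 4/8 (Suck): (B; A:clean, B:clean)
step 5/8 (Left): (A; A:clean, B:clean)
step 6/8 (Left): (A; A:clean, B:clean)
step 7/8 (Suck): (A; A:clean, B:clean)
step 8/8 (Left): (A; A:clean, B:clean)

(A; A:clean, B:clean)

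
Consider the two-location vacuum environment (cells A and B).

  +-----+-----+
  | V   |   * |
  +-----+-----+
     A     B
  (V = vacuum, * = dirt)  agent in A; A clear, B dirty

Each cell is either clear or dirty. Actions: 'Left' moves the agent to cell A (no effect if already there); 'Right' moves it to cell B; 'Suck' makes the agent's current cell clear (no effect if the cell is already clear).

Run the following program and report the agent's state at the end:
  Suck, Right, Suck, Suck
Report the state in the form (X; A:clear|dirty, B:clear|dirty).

(B; A:clear, B:clear)

[1] after Suck: (A; A:clear, B:dirty)
[2] after Right: (B; A:clear, B:dirty)
[3] after Suck: (B; A:clear, B:clear)
[4] after Suck: (B; A:clear, B:clear)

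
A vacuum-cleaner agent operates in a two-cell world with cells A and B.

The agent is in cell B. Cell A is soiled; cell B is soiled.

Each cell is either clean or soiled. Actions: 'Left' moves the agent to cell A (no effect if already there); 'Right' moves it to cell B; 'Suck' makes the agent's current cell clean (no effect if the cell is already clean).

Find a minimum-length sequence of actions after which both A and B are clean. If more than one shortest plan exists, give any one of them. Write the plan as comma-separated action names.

Suck, Left, Suck

Suck (#1): loc=B A=soiled B=clean
Left (#2): loc=A A=soiled B=clean
Suck (#3): loc=A A=clean B=clean
min 3: Suck B + move + Suck A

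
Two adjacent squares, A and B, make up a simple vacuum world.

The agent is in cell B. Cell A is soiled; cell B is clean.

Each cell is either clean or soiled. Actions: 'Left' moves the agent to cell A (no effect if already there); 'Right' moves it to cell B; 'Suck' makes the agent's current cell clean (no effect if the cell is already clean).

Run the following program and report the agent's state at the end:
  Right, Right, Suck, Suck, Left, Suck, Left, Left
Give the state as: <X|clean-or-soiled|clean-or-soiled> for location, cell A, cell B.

Right (#1): <B|soiled|clean>
Right (#2): <B|soiled|clean>
Suck (#3): <B|soiled|clean>
Suck (#4): <B|soiled|clean>
Left (#5): <A|soiled|clean>
Suck (#6): <A|clean|clean>
Left (#7): <A|clean|clean>
Left (#8): <A|clean|clean>

<A|clean|clean>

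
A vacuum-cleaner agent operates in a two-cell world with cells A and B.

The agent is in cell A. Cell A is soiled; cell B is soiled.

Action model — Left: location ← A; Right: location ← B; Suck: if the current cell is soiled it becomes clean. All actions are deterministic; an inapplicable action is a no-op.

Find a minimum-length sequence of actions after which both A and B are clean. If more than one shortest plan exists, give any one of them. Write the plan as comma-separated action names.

Suck, Right, Suck

1. Suck → in A — A clean, B soiled
2. Right → in B — A clean, B soiled
3. Suck → in B — A clean, B clean
min 3: Suck A + move + Suck B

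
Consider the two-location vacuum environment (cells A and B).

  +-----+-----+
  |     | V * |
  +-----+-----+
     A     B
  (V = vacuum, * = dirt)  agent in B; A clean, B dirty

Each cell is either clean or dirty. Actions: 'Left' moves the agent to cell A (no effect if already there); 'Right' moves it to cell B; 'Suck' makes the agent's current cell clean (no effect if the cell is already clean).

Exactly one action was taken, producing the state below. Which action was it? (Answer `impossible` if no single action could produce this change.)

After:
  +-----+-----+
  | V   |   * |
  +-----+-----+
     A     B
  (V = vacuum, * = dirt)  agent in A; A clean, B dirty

Left

try  Left: <A|clean|dirty>  ← match
try Right: <B|clean|dirty>
try  Suck: <B|clean|clean>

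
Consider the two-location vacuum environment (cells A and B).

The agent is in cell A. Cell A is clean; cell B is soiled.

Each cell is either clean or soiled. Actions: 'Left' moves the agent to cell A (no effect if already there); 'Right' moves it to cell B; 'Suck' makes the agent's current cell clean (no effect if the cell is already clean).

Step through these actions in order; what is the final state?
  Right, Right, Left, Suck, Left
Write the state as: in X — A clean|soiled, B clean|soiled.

1. Right → in B — A clean, B soiled
2. Right → in B — A clean, B soiled
3. Left → in A — A clean, B soiled
4. Suck → in A — A clean, B soiled
5. Left → in A — A clean, B soiled

in A — A clean, B soiled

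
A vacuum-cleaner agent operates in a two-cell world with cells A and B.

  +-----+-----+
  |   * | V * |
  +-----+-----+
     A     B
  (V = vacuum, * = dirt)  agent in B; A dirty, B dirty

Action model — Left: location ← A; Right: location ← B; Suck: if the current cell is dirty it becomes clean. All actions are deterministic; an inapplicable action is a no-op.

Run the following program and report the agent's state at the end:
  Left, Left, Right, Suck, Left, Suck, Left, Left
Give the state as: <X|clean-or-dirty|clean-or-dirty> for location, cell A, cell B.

1) do Left; now <A|dirty|dirty>
2) do Left; now <A|dirty|dirty>
3) do Right; now <B|dirty|dirty>
4) do Suck; now <B|dirty|clean>
5) do Left; now <A|dirty|clean>
6) do Suck; now <A|clean|clean>
7) do Left; now <A|clean|clean>
8) do Left; now <A|clean|clean>

<A|clean|clean>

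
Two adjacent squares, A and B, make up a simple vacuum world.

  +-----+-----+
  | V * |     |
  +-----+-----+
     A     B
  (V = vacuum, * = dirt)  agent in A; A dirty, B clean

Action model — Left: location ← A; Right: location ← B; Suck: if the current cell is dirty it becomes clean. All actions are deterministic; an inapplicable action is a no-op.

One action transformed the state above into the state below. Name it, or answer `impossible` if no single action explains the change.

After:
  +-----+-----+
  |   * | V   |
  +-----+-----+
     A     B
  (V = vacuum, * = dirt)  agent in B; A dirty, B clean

Right

try  Left: <A|dirty|clean>
try Right: <B|dirty|clean>  ← match
try  Suck: <A|clean|clean>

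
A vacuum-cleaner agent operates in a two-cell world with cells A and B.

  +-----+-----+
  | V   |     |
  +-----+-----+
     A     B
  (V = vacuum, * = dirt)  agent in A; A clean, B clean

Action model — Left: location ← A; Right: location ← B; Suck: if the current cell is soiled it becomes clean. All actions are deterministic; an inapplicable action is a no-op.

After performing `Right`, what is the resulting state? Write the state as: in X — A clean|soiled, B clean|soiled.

in B — A clean, B clean

start: in A — A clean, B clean
Right (#1): in B — A clean, B clean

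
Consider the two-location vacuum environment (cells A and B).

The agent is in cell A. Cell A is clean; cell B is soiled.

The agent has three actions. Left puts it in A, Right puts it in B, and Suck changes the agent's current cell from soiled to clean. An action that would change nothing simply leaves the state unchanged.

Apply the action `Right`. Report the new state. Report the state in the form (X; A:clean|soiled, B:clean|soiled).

(B; A:clean, B:soiled)

start: (A; A:clean, B:soiled)
1) do Right; now (B; A:clean, B:soiled)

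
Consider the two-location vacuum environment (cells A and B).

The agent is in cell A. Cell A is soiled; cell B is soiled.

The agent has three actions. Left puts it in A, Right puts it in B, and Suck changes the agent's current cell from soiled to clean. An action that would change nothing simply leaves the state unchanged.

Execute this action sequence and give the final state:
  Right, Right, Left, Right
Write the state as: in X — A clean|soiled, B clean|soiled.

in B — A soiled, B soiled

[1] after Right: in B — A soiled, B soiled
[2] after Right: in B — A soiled, B soiled
[3] after Left: in A — A soiled, B soiled
[4] after Right: in B — A soiled, B soiled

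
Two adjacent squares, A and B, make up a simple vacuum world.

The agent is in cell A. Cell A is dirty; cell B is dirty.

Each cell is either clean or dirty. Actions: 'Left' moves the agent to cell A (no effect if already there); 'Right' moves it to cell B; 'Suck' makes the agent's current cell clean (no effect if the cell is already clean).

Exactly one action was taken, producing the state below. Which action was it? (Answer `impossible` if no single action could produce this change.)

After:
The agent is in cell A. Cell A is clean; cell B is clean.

impossible

try  Left: (A; A:dirty, B:dirty)
try Right: (B; A:dirty, B:dirty)
try  Suck: (A; A:clean, B:dirty)
no single action produces the after-state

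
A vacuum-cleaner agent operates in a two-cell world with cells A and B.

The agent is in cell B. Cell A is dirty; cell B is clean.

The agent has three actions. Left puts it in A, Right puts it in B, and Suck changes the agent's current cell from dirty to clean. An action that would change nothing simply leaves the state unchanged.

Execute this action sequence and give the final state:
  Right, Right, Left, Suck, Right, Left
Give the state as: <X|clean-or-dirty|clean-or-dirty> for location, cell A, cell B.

t=1 Right ⇒ <B|dirty|clean>
t=2 Right ⇒ <B|dirty|clean>
t=3 Left ⇒ <A|dirty|clean>
t=4 Suck ⇒ <A|clean|clean>
t=5 Right ⇒ <B|clean|clean>
t=6 Left ⇒ <A|clean|clean>

<A|clean|clean>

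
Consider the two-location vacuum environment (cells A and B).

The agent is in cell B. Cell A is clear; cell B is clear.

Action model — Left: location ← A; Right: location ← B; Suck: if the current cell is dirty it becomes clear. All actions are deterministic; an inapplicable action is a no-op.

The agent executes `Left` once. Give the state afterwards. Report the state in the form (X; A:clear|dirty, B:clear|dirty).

(A; A:clear, B:clear)

start: (B; A:clear, B:clear)
t=1 Left ⇒ (A; A:clear, B:clear)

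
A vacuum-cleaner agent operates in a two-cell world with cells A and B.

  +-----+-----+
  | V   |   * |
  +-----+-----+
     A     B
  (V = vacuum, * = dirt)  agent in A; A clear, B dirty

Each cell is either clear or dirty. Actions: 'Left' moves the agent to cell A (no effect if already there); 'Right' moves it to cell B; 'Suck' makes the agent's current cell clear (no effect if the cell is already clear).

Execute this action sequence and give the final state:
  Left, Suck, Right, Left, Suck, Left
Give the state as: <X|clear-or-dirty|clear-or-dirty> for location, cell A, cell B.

<A|clear|dirty>

t=1 Left ⇒ <A|clear|dirty>
t=2 Suck ⇒ <A|clear|dirty>
t=3 Right ⇒ <B|clear|dirty>
t=4 Left ⇒ <A|clear|dirty>
t=5 Suck ⇒ <A|clear|dirty>
t=6 Left ⇒ <A|clear|dirty>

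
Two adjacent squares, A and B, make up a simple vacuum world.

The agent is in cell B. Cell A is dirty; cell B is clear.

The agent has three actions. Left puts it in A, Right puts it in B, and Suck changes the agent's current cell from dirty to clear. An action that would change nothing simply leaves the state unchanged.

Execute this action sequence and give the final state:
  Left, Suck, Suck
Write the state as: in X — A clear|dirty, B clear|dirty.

[1] after Left: in A — A dirty, B clear
[2] after Suck: in A — A clear, B clear
[3] after Suck: in A — A clear, B clear

in A — A clear, B clear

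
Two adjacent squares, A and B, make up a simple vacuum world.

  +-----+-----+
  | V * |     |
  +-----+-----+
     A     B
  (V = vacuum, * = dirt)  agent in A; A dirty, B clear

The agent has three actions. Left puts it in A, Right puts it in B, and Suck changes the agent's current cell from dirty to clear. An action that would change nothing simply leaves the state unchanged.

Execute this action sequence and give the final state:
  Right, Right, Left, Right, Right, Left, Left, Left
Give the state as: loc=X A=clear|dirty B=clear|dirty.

1) do Right; now loc=B A=dirty B=clear
2) do Right; now loc=B A=dirty B=clear
3) do Left; now loc=A A=dirty B=clear
4) do Right; now loc=B A=dirty B=clear
5) do Right; now loc=B A=dirty B=clear
6) do Left; now loc=A A=dirty B=clear
7) do Left; now loc=A A=dirty B=clear
8) do Left; now loc=A A=dirty B=clear

loc=A A=dirty B=clear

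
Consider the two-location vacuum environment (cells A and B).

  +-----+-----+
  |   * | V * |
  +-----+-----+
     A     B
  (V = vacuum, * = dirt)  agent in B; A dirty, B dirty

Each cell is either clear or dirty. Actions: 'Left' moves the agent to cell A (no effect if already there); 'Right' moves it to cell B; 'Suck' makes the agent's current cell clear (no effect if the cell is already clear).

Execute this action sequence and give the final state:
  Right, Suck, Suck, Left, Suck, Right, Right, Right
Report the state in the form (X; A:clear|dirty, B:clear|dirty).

(B; A:clear, B:clear)

[1] after Right: (B; A:dirty, B:dirty)
[2] after Suck: (B; A:dirty, B:clear)
[3] after Suck: (B; A:dirty, B:clear)
[4] after Left: (A; A:dirty, B:clear)
[5] after Suck: (A; A:clear, B:clear)
[6] after Right: (B; A:clear, B:clear)
[7] after Right: (B; A:clear, B:clear)
[8] after Right: (B; A:clear, B:clear)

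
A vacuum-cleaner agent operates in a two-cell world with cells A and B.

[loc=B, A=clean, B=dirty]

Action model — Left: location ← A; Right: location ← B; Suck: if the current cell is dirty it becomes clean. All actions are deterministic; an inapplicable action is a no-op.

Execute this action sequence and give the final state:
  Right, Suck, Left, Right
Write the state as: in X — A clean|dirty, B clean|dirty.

in B — A clean, B clean

t=1 Right ⇒ in B — A clean, B dirty
t=2 Suck ⇒ in B — A clean, B clean
t=3 Left ⇒ in A — A clean, B clean
t=4 Right ⇒ in B — A clean, B clean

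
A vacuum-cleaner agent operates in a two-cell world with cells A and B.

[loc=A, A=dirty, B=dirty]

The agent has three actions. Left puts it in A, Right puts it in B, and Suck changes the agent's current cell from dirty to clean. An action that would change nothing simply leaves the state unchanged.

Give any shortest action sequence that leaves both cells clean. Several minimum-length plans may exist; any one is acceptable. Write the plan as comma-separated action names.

Suck, Right, Suck

1) do Suck; now loc=A A=clean B=dirty
2) do Right; now loc=B A=clean B=dirty
3) do Suck; now loc=B A=clean B=clean
min 3: Suck A + move + Suck B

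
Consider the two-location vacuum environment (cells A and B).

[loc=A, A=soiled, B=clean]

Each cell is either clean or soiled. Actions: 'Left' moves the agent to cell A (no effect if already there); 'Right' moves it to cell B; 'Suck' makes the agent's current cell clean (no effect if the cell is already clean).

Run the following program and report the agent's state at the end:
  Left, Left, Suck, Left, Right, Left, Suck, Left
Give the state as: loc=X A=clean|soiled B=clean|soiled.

1. Left → loc=A A=soiled B=clean
2. Left → loc=A A=soiled B=clean
3. Suck → loc=A A=clean B=clean
4. Left → loc=A A=clean B=clean
5. Right → loc=B A=clean B=clean
6. Left → loc=A A=clean B=clean
7. Suck → loc=A A=clean B=clean
8. Left → loc=A A=clean B=clean

loc=A A=clean B=clean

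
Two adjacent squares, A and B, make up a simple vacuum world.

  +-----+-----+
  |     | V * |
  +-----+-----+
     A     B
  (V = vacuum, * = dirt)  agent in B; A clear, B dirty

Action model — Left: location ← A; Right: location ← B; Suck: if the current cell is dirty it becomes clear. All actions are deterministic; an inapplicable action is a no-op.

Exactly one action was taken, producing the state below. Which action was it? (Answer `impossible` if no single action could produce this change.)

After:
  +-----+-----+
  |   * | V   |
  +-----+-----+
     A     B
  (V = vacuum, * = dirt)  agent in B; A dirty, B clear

try  Left: (A; A:clear, B:dirty)
try Right: (B; A:clear, B:dirty)
try  Suck: (B; A:clear, B:clear)
no single action produces the after-state

impossible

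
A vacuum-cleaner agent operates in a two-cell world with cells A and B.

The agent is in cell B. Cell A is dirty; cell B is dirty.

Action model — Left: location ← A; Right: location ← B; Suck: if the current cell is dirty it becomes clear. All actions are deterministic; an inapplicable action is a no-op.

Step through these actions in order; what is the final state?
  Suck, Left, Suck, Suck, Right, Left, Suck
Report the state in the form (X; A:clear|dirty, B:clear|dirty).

1. Suck → (B; A:dirty, B:clear)
2. Left → (A; A:dirty, B:clear)
3. Suck → (A; A:clear, B:clear)
4. Suck → (A; A:clear, B:clear)
5. Right → (B; A:clear, B:clear)
6. Left → (A; A:clear, B:clear)
7. Suck → (A; A:clear, B:clear)

(A; A:clear, B:clear)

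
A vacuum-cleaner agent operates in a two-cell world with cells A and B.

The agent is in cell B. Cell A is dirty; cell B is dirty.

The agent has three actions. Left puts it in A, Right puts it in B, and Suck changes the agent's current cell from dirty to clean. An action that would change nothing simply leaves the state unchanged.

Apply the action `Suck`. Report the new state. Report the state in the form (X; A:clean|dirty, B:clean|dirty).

(B; A:dirty, B:clean)

start: (B; A:dirty, B:dirty)
[1] after Suck: (B; A:dirty, B:clean)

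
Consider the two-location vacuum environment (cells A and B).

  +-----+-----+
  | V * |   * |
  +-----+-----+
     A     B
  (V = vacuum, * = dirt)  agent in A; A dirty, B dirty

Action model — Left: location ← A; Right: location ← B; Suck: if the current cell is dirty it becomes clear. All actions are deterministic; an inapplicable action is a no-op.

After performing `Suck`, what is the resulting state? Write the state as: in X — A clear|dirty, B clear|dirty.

start: in A — A dirty, B dirty
[1] after Suck: in A — A clear, B dirty

in A — A clear, B dirty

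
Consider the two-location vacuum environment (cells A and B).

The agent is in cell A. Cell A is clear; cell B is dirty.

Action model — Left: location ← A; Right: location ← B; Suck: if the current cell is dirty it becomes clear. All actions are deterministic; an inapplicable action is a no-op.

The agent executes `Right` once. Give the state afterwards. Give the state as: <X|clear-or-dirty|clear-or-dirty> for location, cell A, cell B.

<B|clear|dirty>

start: <A|clear|dirty>
step 1/1 (Right): <B|clear|dirty>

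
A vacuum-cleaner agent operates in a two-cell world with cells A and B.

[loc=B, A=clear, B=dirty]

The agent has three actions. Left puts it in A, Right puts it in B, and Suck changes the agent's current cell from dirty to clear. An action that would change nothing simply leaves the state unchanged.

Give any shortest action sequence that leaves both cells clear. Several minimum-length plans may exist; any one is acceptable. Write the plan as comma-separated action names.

Suck

1) do Suck; now in B — A clear, B clear
min 1: B is dirty, one Suck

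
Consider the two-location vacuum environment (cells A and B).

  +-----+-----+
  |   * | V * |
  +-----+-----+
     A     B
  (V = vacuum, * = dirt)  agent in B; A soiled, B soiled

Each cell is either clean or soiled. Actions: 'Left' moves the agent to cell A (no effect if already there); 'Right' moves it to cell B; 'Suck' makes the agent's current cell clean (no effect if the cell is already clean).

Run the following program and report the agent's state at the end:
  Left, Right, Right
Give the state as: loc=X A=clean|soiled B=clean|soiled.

loc=B A=soiled B=soiled

step 1/3 (Left): loc=A A=soiled B=soiled
step 2/3 (Right): loc=B A=soiled B=soiled
step 3/3 (Right): loc=B A=soiled B=soiled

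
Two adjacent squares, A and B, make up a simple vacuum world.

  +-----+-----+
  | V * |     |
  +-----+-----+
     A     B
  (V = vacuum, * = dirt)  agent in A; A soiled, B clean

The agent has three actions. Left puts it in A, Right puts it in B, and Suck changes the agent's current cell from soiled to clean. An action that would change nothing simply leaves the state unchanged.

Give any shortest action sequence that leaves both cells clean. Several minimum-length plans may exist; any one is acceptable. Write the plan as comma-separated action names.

[1] after Suck: loc=A A=clean B=clean
min 1: A is soiled, one Suck

Suck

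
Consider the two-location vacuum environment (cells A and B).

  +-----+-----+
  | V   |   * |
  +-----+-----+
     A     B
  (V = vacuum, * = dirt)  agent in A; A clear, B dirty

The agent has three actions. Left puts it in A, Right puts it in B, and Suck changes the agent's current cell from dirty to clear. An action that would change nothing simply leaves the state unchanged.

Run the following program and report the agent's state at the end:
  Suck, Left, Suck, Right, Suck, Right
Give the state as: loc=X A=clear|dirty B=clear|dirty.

1. Suck → loc=A A=clear B=dirty
2. Left → loc=A A=clear B=dirty
3. Suck → loc=A A=clear B=dirty
4. Right → loc=B A=clear B=dirty
5. Suck → loc=B A=clear B=clear
6. Right → loc=B A=clear B=clear

loc=B A=clear B=clear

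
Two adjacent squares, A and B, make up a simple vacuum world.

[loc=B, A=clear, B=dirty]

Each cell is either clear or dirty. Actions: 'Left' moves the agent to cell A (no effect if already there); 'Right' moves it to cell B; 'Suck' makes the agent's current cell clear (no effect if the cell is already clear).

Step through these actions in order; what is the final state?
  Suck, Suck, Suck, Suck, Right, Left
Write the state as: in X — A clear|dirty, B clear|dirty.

in A — A clear, B clear

1. Suck → in B — A clear, B clear
2. Suck → in B — A clear, B clear
3. Suck → in B — A clear, B clear
4. Suck → in B — A clear, B clear
5. Right → in B — A clear, B clear
6. Left → in A — A clear, B clear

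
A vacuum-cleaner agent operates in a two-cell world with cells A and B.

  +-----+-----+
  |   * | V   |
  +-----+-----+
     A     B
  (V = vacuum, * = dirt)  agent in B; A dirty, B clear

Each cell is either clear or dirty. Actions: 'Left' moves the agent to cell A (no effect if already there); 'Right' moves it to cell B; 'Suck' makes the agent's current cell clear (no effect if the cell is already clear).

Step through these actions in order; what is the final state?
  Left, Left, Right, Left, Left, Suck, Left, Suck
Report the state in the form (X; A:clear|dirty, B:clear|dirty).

1. Left → (A; A:dirty, B:clear)
2. Left → (A; A:dirty, B:clear)
3. Right → (B; A:dirty, B:clear)
4. Left → (A; A:dirty, B:clear)
5. Left → (A; A:dirty, B:clear)
6. Suck → (A; A:clear, B:clear)
7. Left → (A; A:clear, B:clear)
8. Suck → (A; A:clear, B:clear)

(A; A:clear, B:clear)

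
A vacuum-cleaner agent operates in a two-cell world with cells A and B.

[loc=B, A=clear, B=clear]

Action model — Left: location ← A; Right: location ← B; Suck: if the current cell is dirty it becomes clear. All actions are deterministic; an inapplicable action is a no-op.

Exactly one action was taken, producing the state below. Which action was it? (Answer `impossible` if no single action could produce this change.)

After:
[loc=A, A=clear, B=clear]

try  Left: loc=A A=clear B=clear  ← match
try Right: loc=B A=clear B=clear
try  Suck: loc=B A=clear B=clear

Left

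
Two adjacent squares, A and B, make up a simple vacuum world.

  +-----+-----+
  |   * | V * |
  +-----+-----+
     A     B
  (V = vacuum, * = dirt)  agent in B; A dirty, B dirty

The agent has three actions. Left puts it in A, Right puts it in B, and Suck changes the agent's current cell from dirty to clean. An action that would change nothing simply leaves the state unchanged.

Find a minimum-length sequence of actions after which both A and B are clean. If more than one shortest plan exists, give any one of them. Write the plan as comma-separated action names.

Suck (#1): loc=B A=dirty B=clean
Left (#2): loc=A A=dirty B=clean
Suck (#3): loc=A A=clean B=clean
min 3: Suck B + move + Suck A

Suck, Left, Suck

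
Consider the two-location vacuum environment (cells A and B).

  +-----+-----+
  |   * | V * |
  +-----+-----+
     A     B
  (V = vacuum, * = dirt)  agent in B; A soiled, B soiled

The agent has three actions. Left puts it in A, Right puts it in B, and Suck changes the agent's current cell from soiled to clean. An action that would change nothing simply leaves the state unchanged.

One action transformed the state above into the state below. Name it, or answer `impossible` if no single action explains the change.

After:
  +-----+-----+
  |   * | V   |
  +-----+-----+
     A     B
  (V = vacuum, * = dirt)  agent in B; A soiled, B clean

try  Left: in A — A soiled, B soiled
try Right: in B — A soiled, B soiled
try  Suck: in B — A soiled, B clean  ← match

Suck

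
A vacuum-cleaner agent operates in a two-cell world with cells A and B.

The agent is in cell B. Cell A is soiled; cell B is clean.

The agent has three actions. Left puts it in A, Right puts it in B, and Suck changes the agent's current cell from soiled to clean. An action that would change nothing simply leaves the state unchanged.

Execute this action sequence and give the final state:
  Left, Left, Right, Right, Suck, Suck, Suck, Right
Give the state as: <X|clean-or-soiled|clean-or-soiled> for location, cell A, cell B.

t=1 Left ⇒ <A|soiled|clean>
t=2 Left ⇒ <A|soiled|clean>
t=3 Right ⇒ <B|soiled|clean>
t=4 Right ⇒ <B|soiled|clean>
t=5 Suck ⇒ <B|soiled|clean>
t=6 Suck ⇒ <B|soiled|clean>
t=7 Suck ⇒ <B|soiled|clean>
t=8 Right ⇒ <B|soiled|clean>

<B|soiled|clean>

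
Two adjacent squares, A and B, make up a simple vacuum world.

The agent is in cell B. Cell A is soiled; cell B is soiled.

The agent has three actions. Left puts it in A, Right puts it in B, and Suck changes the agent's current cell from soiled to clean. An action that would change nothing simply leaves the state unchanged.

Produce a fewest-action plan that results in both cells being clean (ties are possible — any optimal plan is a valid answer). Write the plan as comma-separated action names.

Suck, Left, Suck

t=1 Suck ⇒ loc=B A=soiled B=clean
t=2 Left ⇒ loc=A A=soiled B=clean
t=3 Suck ⇒ loc=A A=clean B=clean
min 3: Suck B + move + Suck A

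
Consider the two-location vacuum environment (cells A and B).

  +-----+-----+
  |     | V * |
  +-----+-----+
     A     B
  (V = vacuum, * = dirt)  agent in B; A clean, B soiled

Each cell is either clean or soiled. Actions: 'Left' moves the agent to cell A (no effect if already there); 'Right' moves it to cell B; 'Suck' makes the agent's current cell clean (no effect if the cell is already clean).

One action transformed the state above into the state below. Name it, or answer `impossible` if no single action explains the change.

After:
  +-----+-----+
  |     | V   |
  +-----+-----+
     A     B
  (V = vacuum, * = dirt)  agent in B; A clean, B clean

Suck

try  Left: in A — A clean, B soiled
try Right: in B — A clean, B soiled
try  Suck: in B — A clean, B clean  ← match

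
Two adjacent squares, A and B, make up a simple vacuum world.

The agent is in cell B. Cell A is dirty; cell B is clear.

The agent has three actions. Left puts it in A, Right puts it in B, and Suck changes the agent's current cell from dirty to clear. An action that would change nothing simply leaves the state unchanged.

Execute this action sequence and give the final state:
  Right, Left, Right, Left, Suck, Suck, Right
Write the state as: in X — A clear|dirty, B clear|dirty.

in B — A clear, B clear

1) do Right; now in B — A dirty, B clear
2) do Left; now in A — A dirty, B clear
3) do Right; now in B — A dirty, B clear
4) do Left; now in A — A dirty, B clear
5) do Suck; now in A — A clear, B clear
6) do Suck; now in A — A clear, B clear
7) do Right; now in B — A clear, B clear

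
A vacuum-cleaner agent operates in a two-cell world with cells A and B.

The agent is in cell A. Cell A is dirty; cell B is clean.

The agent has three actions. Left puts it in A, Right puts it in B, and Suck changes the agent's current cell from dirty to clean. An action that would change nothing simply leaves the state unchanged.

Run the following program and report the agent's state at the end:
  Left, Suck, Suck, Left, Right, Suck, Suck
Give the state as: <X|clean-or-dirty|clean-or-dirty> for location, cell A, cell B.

Left (#1): <A|dirty|clean>
Suck (#2): <A|clean|clean>
Suck (#3): <A|clean|clean>
Left (#4): <A|clean|clean>
Right (#5): <B|clean|clean>
Suck (#6): <B|clean|clean>
Suck (#7): <B|clean|clean>

<B|clean|clean>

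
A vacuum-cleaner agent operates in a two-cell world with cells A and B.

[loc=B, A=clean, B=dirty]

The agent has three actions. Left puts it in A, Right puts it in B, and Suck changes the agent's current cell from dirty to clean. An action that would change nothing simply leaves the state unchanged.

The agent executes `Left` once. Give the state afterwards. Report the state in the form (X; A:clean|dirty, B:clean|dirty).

start: (B; A:clean, B:dirty)
[1] after Left: (A; A:clean, B:dirty)

(A; A:clean, B:dirty)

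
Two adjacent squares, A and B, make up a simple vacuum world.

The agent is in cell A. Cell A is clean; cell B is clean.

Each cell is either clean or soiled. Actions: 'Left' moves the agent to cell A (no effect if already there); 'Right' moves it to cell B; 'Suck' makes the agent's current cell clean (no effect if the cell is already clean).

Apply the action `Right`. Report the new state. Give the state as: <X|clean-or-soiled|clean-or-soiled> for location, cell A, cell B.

<B|clean|clean>

start: <A|clean|clean>
Right (#1): <B|clean|clean>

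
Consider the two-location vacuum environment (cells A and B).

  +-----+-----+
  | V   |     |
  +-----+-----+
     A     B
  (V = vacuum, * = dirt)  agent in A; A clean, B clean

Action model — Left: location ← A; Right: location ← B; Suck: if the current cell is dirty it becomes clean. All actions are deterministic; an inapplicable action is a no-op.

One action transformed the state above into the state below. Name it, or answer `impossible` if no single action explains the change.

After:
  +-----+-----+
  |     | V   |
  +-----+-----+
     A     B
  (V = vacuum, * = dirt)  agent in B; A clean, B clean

Right

try  Left: (A; A:clean, B:clean)
try Right: (B; A:clean, B:clean)  ← match
try  Suck: (A; A:clean, B:clean)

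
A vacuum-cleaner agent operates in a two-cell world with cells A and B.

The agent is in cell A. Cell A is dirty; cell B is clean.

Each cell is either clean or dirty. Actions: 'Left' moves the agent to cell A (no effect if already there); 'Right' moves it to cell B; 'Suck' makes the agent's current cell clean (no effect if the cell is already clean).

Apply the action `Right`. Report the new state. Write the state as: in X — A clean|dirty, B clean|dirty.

in B — A dirty, B clean

start: in A — A dirty, B clean
1) do Right; now in B — A dirty, B clean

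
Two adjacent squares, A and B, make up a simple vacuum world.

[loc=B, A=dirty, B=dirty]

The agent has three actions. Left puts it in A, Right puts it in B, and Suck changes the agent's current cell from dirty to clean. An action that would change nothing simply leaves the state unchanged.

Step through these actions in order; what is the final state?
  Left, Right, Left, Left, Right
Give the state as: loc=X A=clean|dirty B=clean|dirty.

loc=B A=dirty B=dirty

Left (#1): loc=A A=dirty B=dirty
Right (#2): loc=B A=dirty B=dirty
Left (#3): loc=A A=dirty B=dirty
Left (#4): loc=A A=dirty B=dirty
Right (#5): loc=B A=dirty B=dirty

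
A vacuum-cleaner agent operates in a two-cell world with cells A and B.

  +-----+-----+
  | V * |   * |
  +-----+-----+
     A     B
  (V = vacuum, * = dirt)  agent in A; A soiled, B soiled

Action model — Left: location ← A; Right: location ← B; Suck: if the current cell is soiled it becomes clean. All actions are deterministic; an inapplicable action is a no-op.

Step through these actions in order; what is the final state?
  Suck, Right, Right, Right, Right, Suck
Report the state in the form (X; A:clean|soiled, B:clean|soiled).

t=1 Suck ⇒ (A; A:clean, B:soiled)
t=2 Right ⇒ (B; A:clean, B:soiled)
t=3 Right ⇒ (B; A:clean, B:soiled)
t=4 Right ⇒ (B; A:clean, B:soiled)
t=5 Right ⇒ (B; A:clean, B:soiled)
t=6 Suck ⇒ (B; A:clean, B:clean)

(B; A:clean, B:clean)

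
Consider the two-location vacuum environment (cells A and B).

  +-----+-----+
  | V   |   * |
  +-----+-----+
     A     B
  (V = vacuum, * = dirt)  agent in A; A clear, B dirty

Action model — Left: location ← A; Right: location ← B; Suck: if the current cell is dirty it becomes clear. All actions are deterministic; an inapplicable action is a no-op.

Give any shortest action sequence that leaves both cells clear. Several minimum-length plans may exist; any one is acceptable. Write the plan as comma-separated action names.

Right, Suck

[1] after Right: loc=B A=clear B=dirty
[2] after Suck: loc=B A=clear B=clear
min 2: go B then Suck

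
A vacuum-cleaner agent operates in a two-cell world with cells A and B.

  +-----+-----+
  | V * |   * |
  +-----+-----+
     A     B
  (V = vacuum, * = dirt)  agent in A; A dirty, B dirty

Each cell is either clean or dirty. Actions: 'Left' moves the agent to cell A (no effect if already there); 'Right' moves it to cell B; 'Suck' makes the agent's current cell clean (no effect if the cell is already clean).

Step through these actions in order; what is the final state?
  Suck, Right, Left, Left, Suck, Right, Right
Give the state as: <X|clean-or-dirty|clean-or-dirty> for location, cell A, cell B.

t=1 Suck ⇒ <A|clean|dirty>
t=2 Right ⇒ <B|clean|dirty>
t=3 Left ⇒ <A|clean|dirty>
t=4 Left ⇒ <A|clean|dirty>
t=5 Suck ⇒ <A|clean|dirty>
t=6 Right ⇒ <B|clean|dirty>
t=7 Right ⇒ <B|clean|dirty>

<B|clean|dirty>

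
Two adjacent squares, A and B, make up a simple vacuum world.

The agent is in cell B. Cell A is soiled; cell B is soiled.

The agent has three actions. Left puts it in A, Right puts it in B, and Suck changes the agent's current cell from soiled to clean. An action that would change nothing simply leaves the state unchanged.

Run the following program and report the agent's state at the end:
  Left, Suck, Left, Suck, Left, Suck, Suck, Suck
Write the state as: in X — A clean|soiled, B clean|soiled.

[1] after Left: in A — A soiled, B soiled
[2] after Suck: in A — A clean, B soiled
[3] after Left: in A — A clean, B soiled
[4] after Suck: in A — A clean, B soiled
[5] after Left: in A — A clean, B soiled
[6] after Suck: in A — A clean, B soiled
[7] after Suck: in A — A clean, B soiled
[8] after Suck: in A — A clean, B soiled

in A — A clean, B soiled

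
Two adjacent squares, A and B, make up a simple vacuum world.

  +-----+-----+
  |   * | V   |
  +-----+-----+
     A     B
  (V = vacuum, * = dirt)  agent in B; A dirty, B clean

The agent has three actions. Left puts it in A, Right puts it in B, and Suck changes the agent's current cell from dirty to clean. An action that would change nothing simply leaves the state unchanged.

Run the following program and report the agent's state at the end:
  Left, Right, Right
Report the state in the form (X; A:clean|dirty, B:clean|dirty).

(B; A:dirty, B:clean)

1) do Left; now (A; A:dirty, B:clean)
2) do Right; now (B; A:dirty, B:clean)
3) do Right; now (B; A:dirty, B:clean)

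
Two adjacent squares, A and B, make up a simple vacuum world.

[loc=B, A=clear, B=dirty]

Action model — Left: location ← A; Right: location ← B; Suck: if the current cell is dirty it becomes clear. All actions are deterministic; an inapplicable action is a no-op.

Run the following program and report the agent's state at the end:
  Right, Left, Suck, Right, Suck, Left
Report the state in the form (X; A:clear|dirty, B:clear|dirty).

(A; A:clear, B:clear)

1) do Right; now (B; A:clear, B:dirty)
2) do Left; now (A; A:clear, B:dirty)
3) do Suck; now (A; A:clear, B:dirty)
4) do Right; now (B; A:clear, B:dirty)
5) do Suck; now (B; A:clear, B:clear)
6) do Left; now (A; A:clear, B:clear)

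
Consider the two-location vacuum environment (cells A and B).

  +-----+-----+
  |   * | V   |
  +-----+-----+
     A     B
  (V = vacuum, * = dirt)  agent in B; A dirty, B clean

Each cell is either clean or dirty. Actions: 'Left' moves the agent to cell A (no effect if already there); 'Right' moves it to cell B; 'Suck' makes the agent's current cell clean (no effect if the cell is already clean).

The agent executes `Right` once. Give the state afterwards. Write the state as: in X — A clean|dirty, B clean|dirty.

in B — A dirty, B clean

start: in B — A dirty, B clean
1) do Right; now in B — A dirty, B clean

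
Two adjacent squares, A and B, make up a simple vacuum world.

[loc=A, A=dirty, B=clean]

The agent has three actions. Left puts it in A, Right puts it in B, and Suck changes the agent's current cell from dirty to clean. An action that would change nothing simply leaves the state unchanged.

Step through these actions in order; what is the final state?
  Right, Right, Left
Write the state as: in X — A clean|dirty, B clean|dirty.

Right (#1): in B — A dirty, B clean
Right (#2): in B — A dirty, B clean
Left (#3): in A — A dirty, B clean

in A — A dirty, B clean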